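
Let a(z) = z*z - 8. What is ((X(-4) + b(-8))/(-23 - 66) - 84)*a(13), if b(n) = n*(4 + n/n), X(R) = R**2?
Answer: -1199772/89 ≈ -13481.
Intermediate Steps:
a(z) = -8 + z**2 (a(z) = z**2 - 8 = -8 + z**2)
b(n) = 5*n (b(n) = n*(4 + 1) = n*5 = 5*n)
((X(-4) + b(-8))/(-23 - 66) - 84)*a(13) = (((-4)**2 + 5*(-8))/(-23 - 66) - 84)*(-8 + 13**2) = ((16 - 40)/(-89) - 84)*(-8 + 169) = (-24*(-1/89) - 84)*161 = (24/89 - 84)*161 = -7452/89*161 = -1199772/89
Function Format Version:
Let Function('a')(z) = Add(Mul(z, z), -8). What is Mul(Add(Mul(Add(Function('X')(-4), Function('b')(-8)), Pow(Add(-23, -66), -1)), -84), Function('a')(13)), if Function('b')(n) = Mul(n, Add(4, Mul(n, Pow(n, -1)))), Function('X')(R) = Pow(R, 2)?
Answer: Rational(-1199772, 89) ≈ -13481.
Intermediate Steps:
Function('a')(z) = Add(-8, Pow(z, 2)) (Function('a')(z) = Add(Pow(z, 2), -8) = Add(-8, Pow(z, 2)))
Function('b')(n) = Mul(5, n) (Function('b')(n) = Mul(n, Add(4, 1)) = Mul(n, 5) = Mul(5, n))
Mul(Add(Mul(Add(Function('X')(-4), Function('b')(-8)), Pow(Add(-23, -66), -1)), -84), Function('a')(13)) = Mul(Add(Mul(Add(Pow(-4, 2), Mul(5, -8)), Pow(Add(-23, -66), -1)), -84), Add(-8, Pow(13, 2))) = Mul(Add(Mul(Add(16, -40), Pow(-89, -1)), -84), Add(-8, 169)) = Mul(Add(Mul(-24, Rational(-1, 89)), -84), 161) = Mul(Add(Rational(24, 89), -84), 161) = Mul(Rational(-7452, 89), 161) = Rational(-1199772, 89)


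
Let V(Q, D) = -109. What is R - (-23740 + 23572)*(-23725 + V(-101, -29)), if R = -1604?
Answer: -4005716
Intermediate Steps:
R - (-23740 + 23572)*(-23725 + V(-101, -29)) = -1604 - (-23740 + 23572)*(-23725 - 109) = -1604 - (-168)*(-23834) = -1604 - 1*4004112 = -1604 - 4004112 = -4005716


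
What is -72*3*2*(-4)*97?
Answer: 167616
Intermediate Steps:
-72*3*2*(-4)*97 = -432*(-4)*97 = -72*(-24)*97 = 1728*97 = 167616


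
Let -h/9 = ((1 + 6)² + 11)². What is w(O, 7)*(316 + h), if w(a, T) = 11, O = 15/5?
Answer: -352924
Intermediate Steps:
O = 3 (O = 15*(⅕) = 3)
h = -32400 (h = -9*((1 + 6)² + 11)² = -9*(7² + 11)² = -9*(49 + 11)² = -9*60² = -9*3600 = -32400)
w(O, 7)*(316 + h) = 11*(316 - 32400) = 11*(-32084) = -352924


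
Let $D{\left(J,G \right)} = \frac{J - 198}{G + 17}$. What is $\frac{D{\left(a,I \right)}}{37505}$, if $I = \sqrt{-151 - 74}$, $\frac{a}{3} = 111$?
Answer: $\frac{459}{3855514} - \frac{405 i}{3855514} \approx 0.00011905 - 0.00010504 i$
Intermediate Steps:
$a = 333$ ($a = 3 \cdot 111 = 333$)
$I = 15 i$ ($I = \sqrt{-225} = 15 i \approx 15.0 i$)
$D{\left(J,G \right)} = \frac{-198 + J}{17 + G}$
$\frac{D{\left(a,I \right)}}{37505} = \frac{\frac{1}{17 + 15 i} \left(-198 + 333\right)}{37505} = \frac{17 - 15 i}{514} \cdot 135 \cdot \frac{1}{37505} = \frac{135 \left(17 - 15 i\right)}{514} \cdot \frac{1}{37505} = \frac{27 \left(17 - 15 i\right)}{3855514}$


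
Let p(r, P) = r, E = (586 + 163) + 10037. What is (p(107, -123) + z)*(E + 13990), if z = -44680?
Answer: -1104340648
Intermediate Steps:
E = 10786 (E = 749 + 10037 = 10786)
(p(107, -123) + z)*(E + 13990) = (107 - 44680)*(10786 + 13990) = -44573*24776 = -1104340648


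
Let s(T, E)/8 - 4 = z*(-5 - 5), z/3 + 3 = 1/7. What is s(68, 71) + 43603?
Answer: 310245/7 ≈ 44321.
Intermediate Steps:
z = -60/7 (z = -9 + 3*(1/7) = -9 + 3*(1*(⅐)) = -9 + 3*(⅐) = -9 + 3/7 = -60/7 ≈ -8.5714)
s(T, E) = 5024/7 (s(T, E) = 32 + 8*(-60*(-5 - 5)/7) = 32 + 8*(-60/7*(-10)) = 32 + 8*(600/7) = 32 + 4800/7 = 5024/7)
s(68, 71) + 43603 = 5024/7 + 43603 = 310245/7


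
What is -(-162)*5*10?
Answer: 8100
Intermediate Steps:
-(-162)*5*10 = -27*(-30)*10 = 810*10 = 8100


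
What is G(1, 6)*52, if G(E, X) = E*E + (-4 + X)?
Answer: 156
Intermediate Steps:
G(E, X) = -4 + X + E² (G(E, X) = E² + (-4 + X) = -4 + X + E²)
G(1, 6)*52 = (-4 + 6 + 1²)*52 = (-4 + 6 + 1)*52 = 3*52 = 156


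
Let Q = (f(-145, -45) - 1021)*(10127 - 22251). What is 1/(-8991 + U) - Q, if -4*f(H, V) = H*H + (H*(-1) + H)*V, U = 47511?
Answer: -2931579199079/38520 ≈ -7.6105e+7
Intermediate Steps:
f(H, V) = -H**2/4 (f(H, V) = -(H*H + (H*(-1) + H)*V)/4 = -(H**2 + (-H + H)*V)/4 = -(H**2 + 0*V)/4 = -(H**2 + 0)/4 = -H**2/4)
Q = 76105379 (Q = (-1/4*(-145)**2 - 1021)*(10127 - 22251) = (-1/4*21025 - 1021)*(-12124) = (-21025/4 - 1021)*(-12124) = -25109/4*(-12124) = 76105379)
1/(-8991 + U) - Q = 1/(-8991 + 47511) - 1*76105379 = 1/38520 - 76105379 = -2931579199079/38520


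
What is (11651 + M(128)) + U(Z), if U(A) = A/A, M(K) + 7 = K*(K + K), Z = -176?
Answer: 44413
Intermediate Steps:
M(K) = -7 + 2*K² (M(K) = -7 + K*(K + K) = -7 + K*(2*K) = -7 + 2*K²)
U(A) = 1
(11651 + M(128)) + U(Z) = (11651 + (-7 + 2*128²)) + 1 = (11651 + (-7 + 2*16384)) + 1 = (11651 + (-7 + 32768)) + 1 = (11651 + 32761) + 1 = 44412 + 1 = 44413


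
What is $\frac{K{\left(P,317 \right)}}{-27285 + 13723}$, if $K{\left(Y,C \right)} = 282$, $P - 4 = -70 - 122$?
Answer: $- \frac{141}{6781} \approx -0.020793$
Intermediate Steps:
$P = -188$ ($P = 4 - 192 = -188$)
$\frac{K{\left(P,317 \right)}}{-27285 + 13723} = \frac{282}{-27285 + 13723} = \frac{282}{-13562} = 282 \left(- \frac{1}{13562}\right) = - \frac{141}{6781}$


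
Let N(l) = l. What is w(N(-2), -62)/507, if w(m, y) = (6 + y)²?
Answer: 3136/507 ≈ 6.1854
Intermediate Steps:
w(N(-2), -62)/507 = (6 - 62)²/507 = (-56)²*(1/507) = 3136*(1/507) = 3136/507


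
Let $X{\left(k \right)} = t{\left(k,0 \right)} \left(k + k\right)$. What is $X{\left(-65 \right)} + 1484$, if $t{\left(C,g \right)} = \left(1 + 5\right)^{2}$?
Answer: $-3196$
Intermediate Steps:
$t{\left(C,g \right)} = 36$ ($t{\left(C,g \right)} = 6^{2} = 36$)
$X{\left(k \right)} = 72 k$ ($X{\left(k \right)} = 36 \left(k + k\right) = 36 \cdot 2 k = 72 k$)
$X{\left(-65 \right)} + 1484 = 72 \left(-65\right) + 1484 = -4680 + 1484 = -3196$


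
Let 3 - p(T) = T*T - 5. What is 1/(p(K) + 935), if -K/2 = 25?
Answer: -1/1557 ≈ -0.00064226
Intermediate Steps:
K = -50 (K = -2*25 = -50)
p(T) = 8 - T² (p(T) = 3 - (T*T - 5) = 3 - (T² - 5) = 3 - (-5 + T²) = 3 + (5 - T²) = 8 - T²)
1/(p(K) + 935) = 1/((8 - 1*(-50)²) + 935) = 1/((8 - 1*2500) + 935) = 1/((8 - 2500) + 935) = 1/(-2492 + 935) = 1/(-1557) = -1/1557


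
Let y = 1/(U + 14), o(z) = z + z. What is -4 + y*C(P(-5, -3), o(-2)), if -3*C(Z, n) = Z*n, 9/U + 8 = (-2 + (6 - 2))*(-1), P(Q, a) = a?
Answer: -564/131 ≈ -4.3053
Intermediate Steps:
o(z) = 2*z
U = -9/10 (U = 9/(-8 + (-2 + (6 - 2))*(-1)) = 9/(-8 + (-2 + 4)*(-1)) = 9/(-8 + 2*(-1)) = 9/(-8 - 2) = 9/(-10) = 9*(-1/10) = -9/10 ≈ -0.90000)
C(Z, n) = -Z*n/3
y = 10/131 (y = 1/(-9/10 + 14) = 1/(131/10) = 10/131 ≈ 0.076336)
-4 + y*C(P(-5, -3), o(-2)) = -4 + 10*(-1/3*(-3)*2*(-2))/131 = -4 + 10*(-1/3*(-3)*(-4))/131 = -4 + (10/131)*(-4) = -4 - 40/131 = -564/131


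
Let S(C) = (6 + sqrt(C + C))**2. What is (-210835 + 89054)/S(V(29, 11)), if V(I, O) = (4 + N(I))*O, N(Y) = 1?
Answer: -121781/(6 + sqrt(110))**2 ≈ -447.96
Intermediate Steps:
V(I, O) = 5*O (V(I, O) = (4 + 1)*O = 5*O)
S(C) = (6 + sqrt(2)*sqrt(C))**2 (S(C) = (6 + sqrt(2*C))**2 = (6 + sqrt(2)*sqrt(C))**2)
(-210835 + 89054)/S(V(29, 11)) = (-210835 + 89054)/((6 + sqrt(2)*sqrt(5*11))**2) = -121781/(6 + sqrt(2)*sqrt(55))**2 = -121781/(6 + sqrt(110))**2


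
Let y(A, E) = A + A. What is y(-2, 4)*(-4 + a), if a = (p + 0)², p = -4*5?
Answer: -1584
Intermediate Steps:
p = -20
y(A, E) = 2*A
a = 400 (a = (-20 + 0)² = (-20)² = 400)
y(-2, 4)*(-4 + a) = (2*(-2))*(-4 + 400) = -4*396 = -1584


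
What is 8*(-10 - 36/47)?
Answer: -4048/47 ≈ -86.128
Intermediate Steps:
8*(-10 - 36/47) = 8*(-506/47) = -4048/47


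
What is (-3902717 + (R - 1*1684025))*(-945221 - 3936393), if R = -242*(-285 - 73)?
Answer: 26849394451084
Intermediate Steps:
R = 86636 (R = -242*(-358) = 86636)
(-3902717 + (R - 1*1684025))*(-945221 - 3936393) = (-3902717 + (86636 - 1*1684025))*(-945221 - 3936393) = (-3902717 + (86636 - 1684025))*(-4881614) = (-3902717 - 1597389)*(-4881614) = -5500106*(-4881614) = 26849394451084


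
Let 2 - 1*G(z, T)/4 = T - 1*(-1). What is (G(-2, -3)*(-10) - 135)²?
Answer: 87025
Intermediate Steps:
G(z, T) = 4 - 4*T (G(z, T) = 8 - 4*(T - 1*(-1)) = 8 - 4*(T + 1) = 8 - 4*(1 + T) = 8 + (-4 - 4*T) = 4 - 4*T)
(G(-2, -3)*(-10) - 135)² = ((4 - 4*(-3))*(-10) - 135)² = ((4 + 12)*(-10) - 135)² = (16*(-10) - 135)² = (-160 - 135)² = (-295)² = 87025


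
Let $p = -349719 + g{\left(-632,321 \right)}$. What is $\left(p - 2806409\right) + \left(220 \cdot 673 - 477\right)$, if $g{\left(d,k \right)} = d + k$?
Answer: $-3008856$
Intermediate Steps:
$p = -350030$ ($p = -349719 + \left(-632 + 321\right) = -349719 - 311 = -350030$)
$\left(p - 2806409\right) + \left(220 \cdot 673 - 477\right) = \left(-350030 - 2806409\right) + \left(220 \cdot 673 - 477\right) = -3156439 + \left(148060 - 477\right) = -3156439 + 147583 = -3008856$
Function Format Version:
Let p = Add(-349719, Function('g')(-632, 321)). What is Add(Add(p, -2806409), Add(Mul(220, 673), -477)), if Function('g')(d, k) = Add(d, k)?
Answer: -3008856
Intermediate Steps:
p = -350030 (p = Add(-349719, Add(-632, 321)) = Add(-349719, -311) = -350030)
Add(Add(p, -2806409), Add(Mul(220, 673), -477)) = Add(Add(-350030, -2806409), Add(Mul(220, 673), -477)) = Add(-3156439, Add(148060, -477)) = Add(-3156439, 147583) = -3008856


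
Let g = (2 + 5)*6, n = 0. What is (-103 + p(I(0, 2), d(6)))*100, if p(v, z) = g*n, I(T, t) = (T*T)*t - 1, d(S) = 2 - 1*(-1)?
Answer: -10300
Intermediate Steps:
d(S) = 3 (d(S) = 2 + 1 = 3)
g = 42 (g = 7*6 = 42)
I(T, t) = -1 + t*T² (I(T, t) = T²*t - 1 = t*T² - 1 = -1 + t*T²)
p(v, z) = 0 (p(v, z) = 42*0 = 0)
(-103 + p(I(0, 2), d(6)))*100 = (-103 + 0)*100 = -103*100 = -10300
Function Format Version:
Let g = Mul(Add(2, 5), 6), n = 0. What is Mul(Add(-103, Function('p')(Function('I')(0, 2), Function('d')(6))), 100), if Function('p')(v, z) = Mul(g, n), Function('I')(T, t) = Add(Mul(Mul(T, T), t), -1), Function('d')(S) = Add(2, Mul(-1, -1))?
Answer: -10300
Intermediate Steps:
Function('d')(S) = 3 (Function('d')(S) = Add(2, 1) = 3)
g = 42 (g = Mul(7, 6) = 42)
Function('I')(T, t) = Add(-1, Mul(t, Pow(T, 2))) (Function('I')(T, t) = Add(Mul(Pow(T, 2), t), -1) = Add(Mul(t, Pow(T, 2)), -1) = Add(-1, Mul(t, Pow(T, 2))))
Function('p')(v, z) = 0 (Function('p')(v, z) = Mul(42, 0) = 0)
Mul(Add(-103, Function('p')(Function('I')(0, 2), Function('d')(6))), 100) = Mul(Add(-103, 0), 100) = Mul(-103, 100) = -10300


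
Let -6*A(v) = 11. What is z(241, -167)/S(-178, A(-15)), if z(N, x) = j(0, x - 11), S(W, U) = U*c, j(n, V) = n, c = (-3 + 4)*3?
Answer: 0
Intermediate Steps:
c = 3 (c = 1*3 = 3)
A(v) = -11/6 (A(v) = -⅙*11 = -11/6)
S(W, U) = 3*U (S(W, U) = U*3 = 3*U)
z(N, x) = 0
z(241, -167)/S(-178, A(-15)) = 0/((3*(-11/6))) = 0/(-11/2) = 0*(-2/11) = 0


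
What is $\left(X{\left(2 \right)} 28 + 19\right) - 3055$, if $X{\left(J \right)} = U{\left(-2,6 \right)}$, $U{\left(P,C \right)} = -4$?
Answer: $-3148$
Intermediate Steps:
$X{\left(J \right)} = -4$
$\left(X{\left(2 \right)} 28 + 19\right) - 3055 = \left(\left(-4\right) 28 + 19\right) - 3055 = \left(-112 + 19\right) - 3055 = -93 - 3055 = -3148$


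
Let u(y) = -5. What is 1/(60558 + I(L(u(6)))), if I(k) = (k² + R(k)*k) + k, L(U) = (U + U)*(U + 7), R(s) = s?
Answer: 1/61338 ≈ 1.6303e-5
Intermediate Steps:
L(U) = 2*U*(7 + U) (L(U) = (2*U)*(7 + U) = 2*U*(7 + U))
I(k) = k + 2*k² (I(k) = (k² + k*k) + k = (k² + k²) + k = 2*k² + k = k + 2*k²)
1/(60558 + I(L(u(6)))) = 1/(60558 + (2*(-5)*(7 - 5))*(1 + 2*(2*(-5)*(7 - 5)))) = 1/(60558 + (2*(-5)*2)*(1 + 2*(2*(-5)*2))) = 1/(60558 - 20*(1 + 2*(-20))) = 1/(60558 - 20*(1 - 40)) = 1/(60558 - 20*(-39)) = 1/(60558 + 780) = 1/61338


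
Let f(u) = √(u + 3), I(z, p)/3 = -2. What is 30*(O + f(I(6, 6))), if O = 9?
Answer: 270 + 30*I*√3 ≈ 270.0 + 51.962*I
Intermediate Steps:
I(z, p) = -6 (I(z, p) = 3*(-2) = -6)
f(u) = √(3 + u)
30*(O + f(I(6, 6))) = 30*(9 + √(3 - 6)) = 30*(9 + √(-3)) = 30*(9 + I*√3) = 270 + 30*I*√3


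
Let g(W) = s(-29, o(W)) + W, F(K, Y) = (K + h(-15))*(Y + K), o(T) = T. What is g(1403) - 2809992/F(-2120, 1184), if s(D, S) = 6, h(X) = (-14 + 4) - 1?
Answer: 116983498/83109 ≈ 1407.6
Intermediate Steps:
h(X) = -11 (h(X) = -10 - 1 = -11)
F(K, Y) = (-11 + K)*(K + Y) (F(K, Y) = (K - 11)*(Y + K) = (-11 + K)*(K + Y))
g(W) = 6 + W
g(1403) - 2809992/F(-2120, 1184) = (6 + 1403) - 2809992/((-2120)² - 11*(-2120) - 11*1184 - 2120*1184) = 1409 - 2809992/(4494400 + 23320 - 13024 - 2510080) = 1409 - 2809992/1994616 = 1409 - 2809992*1/1994616 = 1409 - 117083/83109 = 116983498/83109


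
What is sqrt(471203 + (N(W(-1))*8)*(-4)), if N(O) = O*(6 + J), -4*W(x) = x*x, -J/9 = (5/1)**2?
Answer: sqrt(469451) ≈ 685.17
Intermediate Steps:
J = -225 (J = -9*(5/1)**2 = -9*(5*1)**2 = -9*5**2 = -9*25 = -225)
W(x) = -x**2/4 (W(x) = -x*x/4 = -x**2/4)
N(O) = -219*O (N(O) = O*(6 - 225) = O*(-219) = -219*O)
sqrt(471203 + (N(W(-1))*8)*(-4)) = sqrt(471203 + (-(-219)*(-1)**2/4*8)*(-4)) = sqrt(471203 + (-(-219)/4*8)*(-4)) = sqrt(471203 + (-219*(-1/4)*8)*(-4)) = sqrt(471203 + ((219/4)*8)*(-4)) = sqrt(471203 + 438*(-4)) = sqrt(471203 - 1752) = sqrt(469451)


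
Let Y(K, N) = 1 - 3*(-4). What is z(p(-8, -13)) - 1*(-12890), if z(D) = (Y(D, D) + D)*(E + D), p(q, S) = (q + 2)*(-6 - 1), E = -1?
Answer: 15145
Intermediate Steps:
Y(K, N) = 13 (Y(K, N) = 1 + 12 = 13)
p(q, S) = -14 - 7*q (p(q, S) = (2 + q)*(-7) = -14 - 7*q)
z(D) = (-1 + D)*(13 + D) (z(D) = (13 + D)*(-1 + D) = (-1 + D)*(13 + D))
z(p(-8, -13)) - 1*(-12890) = (-13 + (-14 - 7*(-8))**2 + 12*(-14 - 7*(-8))) - 1*(-12890) = (-13 + (-14 + 56)**2 + 12*(-14 + 56)) + 12890 = (-13 + 42**2 + 12*42) + 12890 = (-13 + 1764 + 504) + 12890 = 2255 + 12890 = 15145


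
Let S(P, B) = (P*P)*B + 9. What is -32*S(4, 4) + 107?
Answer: -2229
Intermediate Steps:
S(P, B) = 9 + B*P² (S(P, B) = P²*B + 9 = B*P² + 9 = 9 + B*P²)
-32*S(4, 4) + 107 = -32*(9 + 4*4²) + 107 = -32*(9 + 4*16) + 107 = -32*(9 + 64) + 107 = -32*73 + 107 = -2336 + 107 = -2229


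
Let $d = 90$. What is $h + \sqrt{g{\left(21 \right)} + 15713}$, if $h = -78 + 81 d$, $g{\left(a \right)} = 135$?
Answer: $7212 + 2 \sqrt{3962} \approx 7337.9$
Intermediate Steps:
$h = 7212$ ($h = -78 + 81 \cdot 90 = -78 + 7290 = 7212$)
$h + \sqrt{g{\left(21 \right)} + 15713} = 7212 + \sqrt{135 + 15713} = 7212 + \sqrt{15848} = 7212 + 2 \sqrt{3962}$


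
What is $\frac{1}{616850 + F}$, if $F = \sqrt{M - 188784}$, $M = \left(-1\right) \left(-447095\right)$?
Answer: $\frac{616850}{380503664189} - \frac{\sqrt{258311}}{380503664189} \approx 1.6198 \cdot 10^{-6}$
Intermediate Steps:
$M = 447095$
$F = \sqrt{258311}$ ($F = \sqrt{447095 - 188784} = \sqrt{258311} \approx 508.24$)
$\frac{1}{616850 + F} = \frac{1}{616850 + \sqrt{258311}}$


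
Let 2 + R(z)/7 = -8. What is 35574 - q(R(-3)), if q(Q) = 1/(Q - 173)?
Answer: 8644483/243 ≈ 35574.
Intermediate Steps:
R(z) = -70 (R(z) = -14 + 7*(-8) = -14 - 56 = -70)
q(Q) = 1/(-173 + Q)
35574 - q(R(-3)) = 35574 - 1/(-173 - 70) = 35574 - 1/(-243) = 35574 - 1*(-1/243) = 35574 + 1/243 = 8644483/243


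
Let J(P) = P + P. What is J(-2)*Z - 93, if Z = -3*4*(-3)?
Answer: -237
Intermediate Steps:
Z = 36 (Z = -12*(-3) = 36)
J(P) = 2*P
J(-2)*Z - 93 = (2*(-2))*36 - 93 = -4*36 - 93 = -144 - 93 = -237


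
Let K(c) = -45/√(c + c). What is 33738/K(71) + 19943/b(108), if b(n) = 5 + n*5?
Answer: 19943/545 - 11246*√142/15 ≈ -8897.5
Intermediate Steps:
K(c) = -45*√2/(2*√c)
b(n) = 5 + 5*n
33738/K(71) + 19943/b(108) = 33738/((-45*√2/(2*√71))) + 19943/(5 + 5*108) = 33738/((-45*√2*√71/71/2)) + 19943/(5 + 540) = 33738/((-45*√142/142)) + 19943/545 = 33738*(-√142/45) + 19943*(1/545) = -11246*√142/15 + 19943/545 = 19943/545 - 11246*√142/15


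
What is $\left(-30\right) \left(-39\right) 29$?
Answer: $33930$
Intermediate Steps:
$\left(-30\right) \left(-39\right) 29 = 1170 \cdot 29 = 33930$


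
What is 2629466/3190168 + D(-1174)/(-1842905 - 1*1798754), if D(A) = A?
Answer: 4789681890663/5808752004356 ≈ 0.82456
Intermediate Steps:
2629466/3190168 + D(-1174)/(-1842905 - 1*1798754) = 2629466/3190168 - 1174/(-1842905 - 1*1798754) = 2629466*(1/3190168) - 1174/(-1842905 - 1798754) = 1314733/1595084 - 1174/(-3641659) = 1314733/1595084 - 1174*(-1/3641659) = 1314733/1595084 + 1174/3641659 = 4789681890663/5808752004356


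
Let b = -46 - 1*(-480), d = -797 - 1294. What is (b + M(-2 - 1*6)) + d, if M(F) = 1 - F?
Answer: -1648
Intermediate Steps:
d = -2091
b = 434 (b = -46 + 480 = 434)
(b + M(-2 - 1*6)) + d = (434 + (1 - (-2 - 1*6))) - 2091 = (434 + (1 - (-2 - 6))) - 2091 = (434 + (1 - 1*(-8))) - 2091 = (434 + (1 + 8)) - 2091 = (434 + 9) - 2091 = 443 - 2091 = -1648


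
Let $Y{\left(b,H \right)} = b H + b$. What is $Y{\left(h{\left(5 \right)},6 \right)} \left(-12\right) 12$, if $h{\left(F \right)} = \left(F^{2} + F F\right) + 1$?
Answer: $-51408$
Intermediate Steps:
$h{\left(F \right)} = 1 + 2 F^{2}$ ($h{\left(F \right)} = \left(F^{2} + F^{2}\right) + 1 = 2 F^{2} + 1 = 1 + 2 F^{2}$)
$Y{\left(b,H \right)} = b + H b$ ($Y{\left(b,H \right)} = H b + b = b + H b$)
$Y{\left(h{\left(5 \right)},6 \right)} \left(-12\right) 12 = \left(1 + 2 \cdot 5^{2}\right) \left(1 + 6\right) \left(-12\right) 12 = \left(1 + 2 \cdot 25\right) 7 \left(-12\right) 12 = \left(1 + 50\right) 7 \left(-12\right) 12 = 51 \cdot 7 \left(-12\right) 12 = 357 \left(-12\right) 12 = \left(-4284\right) 12 = -51408$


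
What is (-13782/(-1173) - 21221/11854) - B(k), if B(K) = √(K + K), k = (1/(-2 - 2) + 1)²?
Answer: 46159865/4634914 - 3*√2/4 ≈ 8.8985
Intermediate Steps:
k = 9/16 (k = (1/(-4) + 1)² = (-¼ + 1)² = (¾)² = 9/16 ≈ 0.56250)
B(K) = √2*√K (B(K) = √(2*K) = √2*√K)
(-13782/(-1173) - 21221/11854) - B(k) = (-13782/(-1173) - 21221/11854) - √2*√(9/16) = (-13782*(-1/1173) - 21221*1/11854) - √2*3/4 = (4594/391 - 21221/11854) - 3*√2/4 = 46159865/4634914 - 3*√2/4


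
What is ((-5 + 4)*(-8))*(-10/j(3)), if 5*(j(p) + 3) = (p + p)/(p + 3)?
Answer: 200/7 ≈ 28.571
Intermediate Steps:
j(p) = -3 + 2*p/(5*(3 + p)) (j(p) = -3 + ((p + p)/(p + 3))/5 = -3 + ((2*p)/(3 + p))/5 = -3 + (2*p/(3 + p))/5 = -3 + 2*p/(5*(3 + p)))
((-5 + 4)*(-8))*(-10/j(3)) = ((-5 + 4)*(-8))*(-10*5*(3 + 3)/(-45 - 13*3)) = (-1*(-8))*(-10*30/(-45 - 39)) = 8*(-10/((⅕)*(⅙)*(-84))) = 8*(-10/(-14/5)) = 8*(-10*(-5/14)) = 8*(25/7) = 200/7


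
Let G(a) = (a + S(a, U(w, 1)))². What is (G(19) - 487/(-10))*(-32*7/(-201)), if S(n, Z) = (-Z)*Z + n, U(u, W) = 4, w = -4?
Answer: 596624/1005 ≈ 593.66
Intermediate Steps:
S(n, Z) = n - Z² (S(n, Z) = -Z² + n = n - Z²)
G(a) = (-16 + 2*a)² (G(a) = (a + (a - 1*4²))² = (a + (a - 1*16))² = (a + (a - 16))² = (a + (-16 + a))² = (-16 + 2*a)²)
(G(19) - 487/(-10))*(-32*7/(-201)) = (4*(-8 + 19)² - 487/(-10))*(-32*7/(-201)) = (4*11² - 487*(-⅒))*(-224*(-1/201)) = (4*121 + 487/10)*(224/201) = (484 + 487/10)*(224/201) = (5327/10)*(224/201) = 596624/1005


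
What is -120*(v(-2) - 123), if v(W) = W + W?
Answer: 15240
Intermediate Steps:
v(W) = 2*W
-120*(v(-2) - 123) = -120*(2*(-2) - 123) = -120*(-4 - 123) = -120*(-127) = 15240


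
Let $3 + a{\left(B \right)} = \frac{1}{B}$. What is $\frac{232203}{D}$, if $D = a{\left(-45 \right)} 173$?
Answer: $- \frac{614655}{1384} \approx -444.11$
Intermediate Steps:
$a{\left(B \right)} = -3 + \frac{1}{B}$
$D = - \frac{23528}{45}$ ($D = \left(-3 + \frac{1}{-45}\right) 173 = \left(-3 - \frac{1}{45}\right) 173 = \left(- \frac{136}{45}\right) 173 = - \frac{23528}{45} \approx -522.84$)
$\frac{232203}{D} = \frac{232203}{- \frac{23528}{45}} = 232203 \left(- \frac{45}{23528}\right) = - \frac{614655}{1384}$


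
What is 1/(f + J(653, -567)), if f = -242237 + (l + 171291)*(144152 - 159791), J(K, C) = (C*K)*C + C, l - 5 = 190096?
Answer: -1/5442119975 ≈ -1.8375e-10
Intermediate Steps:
l = 190101 (l = 5 + 190096 = 190101)
J(K, C) = C + K*C**2 (J(K, C) = K*C**2 + C = C + K*C**2)
f = -5652051725 (f = -242237 + (190101 + 171291)*(144152 - 159791) = -242237 + 361392*(-15639) = -242237 - 5651809488 = -5652051725)
1/(f + J(653, -567)) = 1/(-5652051725 - 567*(1 - 567*653)) = 1/(-5652051725 - 567*(1 - 370251)) = 1/(-5652051725 - 567*(-370250)) = 1/(-5652051725 + 209931750) = 1/(-5442119975) = -1/5442119975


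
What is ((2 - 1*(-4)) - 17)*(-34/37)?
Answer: 374/37 ≈ 10.108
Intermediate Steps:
((2 - 1*(-4)) - 17)*(-34/37) = ((2 + 4) - 17)*(-34*1/37) = (6 - 17)*(-34/37) = -11*(-34/37) = 374/37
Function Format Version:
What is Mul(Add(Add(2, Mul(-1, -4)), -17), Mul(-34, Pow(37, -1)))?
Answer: Rational(374, 37) ≈ 10.108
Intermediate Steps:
Mul(Add(Add(2, Mul(-1, -4)), -17), Mul(-34, Pow(37, -1))) = Mul(Add(Add(2, 4), -17), Mul(-34, Rational(1, 37))) = Mul(Add(6, -17), Rational(-34, 37)) = Mul(-11, Rational(-34, 37)) = Rational(374, 37)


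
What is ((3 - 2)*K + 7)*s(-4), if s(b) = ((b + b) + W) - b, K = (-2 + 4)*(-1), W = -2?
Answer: -30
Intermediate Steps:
K = -2 (K = 2*(-1) = -2)
s(b) = -2 + b (s(b) = ((b + b) - 2) - b = (2*b - 2) - b = (-2 + 2*b) - b = -2 + b)
((3 - 2)*K + 7)*s(-4) = ((3 - 2)*(-2) + 7)*(-2 - 4) = (1*(-2) + 7)*(-6) = (-2 + 7)*(-6) = 5*(-6) = -30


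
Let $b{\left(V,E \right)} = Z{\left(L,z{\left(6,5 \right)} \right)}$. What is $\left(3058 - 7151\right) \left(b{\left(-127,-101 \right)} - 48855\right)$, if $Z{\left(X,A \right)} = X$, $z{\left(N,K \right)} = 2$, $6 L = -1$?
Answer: $\frac{1199785183}{6} \approx 1.9996 \cdot 10^{8}$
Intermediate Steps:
$L = - \frac{1}{6}$ ($L = \frac{1}{6} \left(-1\right) = - \frac{1}{6} \approx -0.16667$)
$b{\left(V,E \right)} = - \frac{1}{6}$
$\left(3058 - 7151\right) \left(b{\left(-127,-101 \right)} - 48855\right) = \left(3058 - 7151\right) \left(- \frac{1}{6} - 48855\right) = \left(-4093\right) \left(- \frac{293131}{6}\right) = \frac{1199785183}{6}$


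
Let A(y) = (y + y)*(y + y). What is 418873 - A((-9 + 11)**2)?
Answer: 418809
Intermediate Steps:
A(y) = 4*y**2 (A(y) = (2*y)*(2*y) = 4*y**2)
418873 - A((-9 + 11)**2) = 418873 - 4*((-9 + 11)**2)**2 = 418873 - 4*(2**2)**2 = 418873 - 4*4**2 = 418873 - 4*16 = 418873 - 1*64 = 418873 - 64 = 418809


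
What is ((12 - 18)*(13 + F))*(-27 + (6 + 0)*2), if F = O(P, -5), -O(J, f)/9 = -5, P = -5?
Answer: 5220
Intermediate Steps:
O(J, f) = 45 (O(J, f) = -9*(-5) = 45)
F = 45
((12 - 18)*(13 + F))*(-27 + (6 + 0)*2) = ((12 - 18)*(13 + 45))*(-27 + (6 + 0)*2) = (-6*58)*(-27 + 6*2) = -348*(-27 + 12) = -348*(-15) = 5220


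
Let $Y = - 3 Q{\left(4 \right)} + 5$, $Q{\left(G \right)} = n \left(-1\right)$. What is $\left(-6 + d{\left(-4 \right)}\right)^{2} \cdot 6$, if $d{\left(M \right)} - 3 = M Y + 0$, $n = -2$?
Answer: $6$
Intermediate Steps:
$Q{\left(G \right)} = 2$ ($Q{\left(G \right)} = \left(-2\right) \left(-1\right) = 2$)
$Y = -1$ ($Y = \left(-3\right) 2 + 5 = -6 + 5 = -1$)
$d{\left(M \right)} = 3 - M$ ($d{\left(M \right)} = 3 + \left(M \left(-1\right) + 0\right) = 3 + \left(- M + 0\right) = 3 - M$)
$\left(-6 + d{\left(-4 \right)}\right)^{2} \cdot 6 = \left(-6 + \left(3 - -4\right)\right)^{2} \cdot 6 = \left(-6 + \left(3 + 4\right)\right)^{2} \cdot 6 = \left(-6 + 7\right)^{2} \cdot 6 = 1^{2} \cdot 6 = 1 \cdot 6 = 6$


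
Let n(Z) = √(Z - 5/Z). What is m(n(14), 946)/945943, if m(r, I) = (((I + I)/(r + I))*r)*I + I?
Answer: 11510228906/11851372685919 + 1693181072*√2674/11851372685919 ≈ 0.0083590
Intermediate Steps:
m(r, I) = I + 2*r*I²/(I + r) (m(r, I) = (((2*I)/(I + r))*r)*I + I = ((2*I/(I + r))*r)*I + I = (2*I*r/(I + r))*I + I = 2*r*I²/(I + r) + I = I + 2*r*I²/(I + r))
m(n(14), 946)/945943 = (946*(946 + √(14 - 5/14) + 2*946*√(14 - 5/14))/(946 + √(14 - 5/14)))/945943 = (946*(946 + √(14 - 5*1/14) + 2*946*√(14 - 5*1/14))/(946 + √(14 - 5*1/14)))*(1/945943) = (946*(946 + √(14 - 5/14) + 2*946*√(14 - 5/14))/(946 + √(14 - 5/14)))*(1/945943) = (946*(946 + √(191/14) + 2*946*√(191/14))/(946 + √(191/14)))*(1/945943) = (946*(946 + √2674/14 + 2*946*(√2674/14))/(946 + √2674/14))*(1/945943) = (946*(946 + √2674/14 + 946*√2674/7)/(946 + √2674/14))*(1/945943) = (946*(946 + 1893*√2674/14)/(946 + √2674/14))*(1/945943) = 946*(946 + 1893*√2674/14)/(945943*(946 + √2674/14))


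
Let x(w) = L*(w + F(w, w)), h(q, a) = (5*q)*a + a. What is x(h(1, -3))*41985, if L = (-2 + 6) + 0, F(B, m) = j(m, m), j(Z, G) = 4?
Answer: -2351160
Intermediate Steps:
F(B, m) = 4
L = 4 (L = 4 + 0 = 4)
h(q, a) = a + 5*a*q (h(q, a) = 5*a*q + a = a + 5*a*q)
x(w) = 16 + 4*w (x(w) = 4*(w + 4) = 4*(4 + w) = 16 + 4*w)
x(h(1, -3))*41985 = (16 + 4*(-3*(1 + 5*1)))*41985 = (16 + 4*(-3*(1 + 5)))*41985 = (16 + 4*(-3*6))*41985 = (16 + 4*(-18))*41985 = (16 - 72)*41985 = -56*41985 = -2351160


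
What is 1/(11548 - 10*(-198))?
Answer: 1/13528 ≈ 7.3921e-5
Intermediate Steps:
1/(11548 - 10*(-198)) = 1/(11548 + 1980) = 1/13528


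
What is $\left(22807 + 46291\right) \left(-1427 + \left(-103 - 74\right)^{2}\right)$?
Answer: $2066168396$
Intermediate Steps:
$\left(22807 + 46291\right) \left(-1427 + \left(-103 - 74\right)^{2}\right) = 69098 \left(-1427 + \left(-177\right)^{2}\right) = 69098 \left(-1427 + 31329\right) = 69098 \cdot 29902 = 2066168396$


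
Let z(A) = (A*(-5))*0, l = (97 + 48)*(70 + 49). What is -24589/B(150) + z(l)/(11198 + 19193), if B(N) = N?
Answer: -24589/150 ≈ -163.93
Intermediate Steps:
l = 17255 (l = 145*119 = 17255)
z(A) = 0 (z(A) = -5*A*0 = 0)
-24589/B(150) + z(l)/(11198 + 19193) = -24589/150 + 0/(11198 + 19193) = -24589*1/150 + 0/30391 = -24589/150 + 0*(1/30391) = -24589/150 + 0 = -24589/150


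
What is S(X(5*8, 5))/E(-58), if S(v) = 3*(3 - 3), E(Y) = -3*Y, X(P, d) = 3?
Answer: 0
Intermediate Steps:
S(v) = 0 (S(v) = 3*0 = 0)
S(X(5*8, 5))/E(-58) = 0/((-3*(-58))) = 0/174 = 0*(1/174) = 0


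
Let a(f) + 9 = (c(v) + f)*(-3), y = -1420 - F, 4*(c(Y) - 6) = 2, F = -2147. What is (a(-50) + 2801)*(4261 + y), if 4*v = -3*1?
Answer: 14577430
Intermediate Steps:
v = -¾ (v = (-3*1)/4 = (¼)*(-3) = -¾ ≈ -0.75000)
c(Y) = 13/2 (c(Y) = 6 + (¼)*2 = 6 + ½ = 13/2)
y = 727 (y = -1420 - 1*(-2147) = -1420 + 2147 = 727)
a(f) = -57/2 - 3*f (a(f) = -9 + (13/2 + f)*(-3) = -9 + (-39/2 - 3*f) = -57/2 - 3*f)
(a(-50) + 2801)*(4261 + y) = ((-57/2 - 3*(-50)) + 2801)*(4261 + 727) = ((-57/2 + 150) + 2801)*4988 = (243/2 + 2801)*4988 = (5845/2)*4988 = 14577430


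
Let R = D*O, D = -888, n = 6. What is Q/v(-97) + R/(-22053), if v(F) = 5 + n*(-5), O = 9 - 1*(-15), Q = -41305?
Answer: 60762131/36755 ≈ 1653.2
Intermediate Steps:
O = 24 (O = 9 + 15 = 24)
R = -21312 (R = -888*24 = -21312)
v(F) = -25 (v(F) = 5 + 6*(-5) = 5 - 30 = -25)
Q/v(-97) + R/(-22053) = -41305/(-25) - 21312/(-22053) = -41305*(-1/25) - 21312*(-1/22053) = 8261/5 + 7104/7351 = 60762131/36755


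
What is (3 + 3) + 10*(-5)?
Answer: -44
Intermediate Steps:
(3 + 3) + 10*(-5) = 6 - 50 = -44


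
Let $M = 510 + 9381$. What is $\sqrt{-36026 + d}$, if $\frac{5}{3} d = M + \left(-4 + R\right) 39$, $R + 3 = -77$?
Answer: $i \sqrt{32057} \approx 179.04 i$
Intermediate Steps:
$M = 9891$
$R = -80$ ($R = -3 - 77 = -80$)
$d = 3969$ ($d = \frac{3 \left(9891 + \left(-4 - 80\right) 39\right)}{5} = \frac{3 \left(9891 - 3276\right)}{5} = \frac{3}{5} \cdot 6615 = 3969$)
$\sqrt{-36026 + d} = \sqrt{-36026 + 3969} = \sqrt{-32057} = i \sqrt{32057}$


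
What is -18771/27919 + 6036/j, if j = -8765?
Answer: -333046899/244710035 ≈ -1.3610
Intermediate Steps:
-18771/27919 + 6036/j = -18771/27919 + 6036/(-8765) = -18771*1/27919 + 6036*(-1/8765) = -18771/27919 - 6036/8765 = -333046899/244710035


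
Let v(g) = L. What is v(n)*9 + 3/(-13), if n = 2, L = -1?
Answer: -120/13 ≈ -9.2308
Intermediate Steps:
v(g) = -1
v(n)*9 + 3/(-13) = -1*9 + 3/(-13) = -9 + 3*(-1/13) = -9 - 3/13 = -120/13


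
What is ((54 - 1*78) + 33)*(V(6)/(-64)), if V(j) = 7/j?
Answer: -21/128 ≈ -0.16406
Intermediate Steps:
((54 - 1*78) + 33)*(V(6)/(-64)) = ((54 - 1*78) + 33)*((7/6)/(-64)) = ((54 - 78) + 33)*((7*(⅙))*(-1/64)) = (-24 + 33)*((7/6)*(-1/64)) = 9*(-7/384) = -21/128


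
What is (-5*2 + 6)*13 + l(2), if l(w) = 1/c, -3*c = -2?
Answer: -101/2 ≈ -50.500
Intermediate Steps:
c = 2/3 (c = -1/3*(-2) = 2/3 ≈ 0.66667)
l(w) = 3/2 (l(w) = 1/(2/3) = 3/2)
(-5*2 + 6)*13 + l(2) = (-5*2 + 6)*13 + 3/2 = (-10 + 6)*13 + 3/2 = -4*13 + 3/2 = -52 + 3/2 = -101/2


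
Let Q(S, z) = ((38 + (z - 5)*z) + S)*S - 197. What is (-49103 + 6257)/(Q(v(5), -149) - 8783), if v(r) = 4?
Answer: -21423/41486 ≈ -0.51639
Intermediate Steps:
Q(S, z) = -197 + S*(38 + S + z*(-5 + z)) (Q(S, z) = ((38 + (-5 + z)*z) + S)*S - 197 = ((38 + z*(-5 + z)) + S)*S - 197 = (38 + S + z*(-5 + z))*S - 197 = S*(38 + S + z*(-5 + z)) - 197 = -197 + S*(38 + S + z*(-5 + z)))
(-49103 + 6257)/(Q(v(5), -149) - 8783) = (-49103 + 6257)/((-197 + 4² + 38*4 + 4*(-149)² - 5*4*(-149)) - 8783) = -42846/((-197 + 16 + 152 + 4*22201 + 2980) - 8783) = -42846/((-197 + 16 + 152 + 88804 + 2980) - 8783) = -42846/(91755 - 8783) = -42846/82972 = -42846*1/82972 = -21423/41486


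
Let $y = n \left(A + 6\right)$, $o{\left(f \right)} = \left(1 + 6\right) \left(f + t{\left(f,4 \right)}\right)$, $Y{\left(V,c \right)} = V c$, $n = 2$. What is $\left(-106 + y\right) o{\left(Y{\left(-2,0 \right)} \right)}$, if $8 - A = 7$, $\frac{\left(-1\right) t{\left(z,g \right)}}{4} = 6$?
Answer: $15456$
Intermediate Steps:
$t{\left(z,g \right)} = -24$ ($t{\left(z,g \right)} = \left(-4\right) 6 = -24$)
$A = 1$ ($A = 8 - 7 = 1$)
$o{\left(f \right)} = -168 + 7 f$ ($o{\left(f \right)} = \left(1 + 6\right) \left(f - 24\right) = 7 \left(-24 + f\right) = -168 + 7 f$)
$y = 14$ ($y = 2 \left(1 + 6\right) = 2 \cdot 7 = 14$)
$\left(-106 + y\right) o{\left(Y{\left(-2,0 \right)} \right)} = \left(-106 + 14\right) \left(-168 + 7 \left(\left(-2\right) 0\right)\right) = - 92 \left(-168 + 7 \cdot 0\right) = - 92 \left(-168 + 0\right) = \left(-92\right) \left(-168\right) = 15456$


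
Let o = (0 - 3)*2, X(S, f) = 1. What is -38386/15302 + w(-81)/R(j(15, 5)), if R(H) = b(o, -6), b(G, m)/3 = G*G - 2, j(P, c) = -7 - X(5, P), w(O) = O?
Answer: -859139/260134 ≈ -3.3027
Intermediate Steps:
j(P, c) = -8 (j(P, c) = -7 - 1*1 = -7 - 1 = -8)
o = -6 (o = -3*2 = -6)
b(G, m) = -6 + 3*G² (b(G, m) = 3*(G*G - 2) = 3*(G² - 2) = 3*(-2 + G²) = -6 + 3*G²)
R(H) = 102 (R(H) = -6 + 3*(-6)² = -6 + 3*36 = -6 + 108 = 102)
-38386/15302 + w(-81)/R(j(15, 5)) = -38386/15302 - 81/102 = -38386*1/15302 - 81*1/102 = -19193/7651 - 27/34 = -859139/260134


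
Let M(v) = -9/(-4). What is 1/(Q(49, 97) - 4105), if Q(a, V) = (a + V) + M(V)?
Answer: -4/15827 ≈ -0.00025273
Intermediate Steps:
M(v) = 9/4 (M(v) = -9*(-¼) = 9/4)
Q(a, V) = 9/4 + V + a (Q(a, V) = (a + V) + 9/4 = (V + a) + 9/4 = 9/4 + V + a)
1/(Q(49, 97) - 4105) = 1/((9/4 + 97 + 49) - 4105) = 1/(593/4 - 4105) = 1/(-15827/4) = -4/15827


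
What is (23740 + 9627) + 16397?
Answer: 49764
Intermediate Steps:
(23740 + 9627) + 16397 = 33367 + 16397 = 49764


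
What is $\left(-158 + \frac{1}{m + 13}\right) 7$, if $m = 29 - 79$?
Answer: $- \frac{40929}{37} \approx -1106.2$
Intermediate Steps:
$m = -50$
$\left(-158 + \frac{1}{m + 13}\right) 7 = \left(-158 + \frac{1}{-50 + 13}\right) 7 = \left(-158 + \frac{1}{-37}\right) 7 = \left(-158 - \frac{1}{37}\right) 7 = \left(- \frac{5847}{37}\right) 7 = - \frac{40929}{37}$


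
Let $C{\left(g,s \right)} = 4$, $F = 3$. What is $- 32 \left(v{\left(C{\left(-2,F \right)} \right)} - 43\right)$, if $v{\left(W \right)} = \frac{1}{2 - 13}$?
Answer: $\frac{15168}{11} \approx 1378.9$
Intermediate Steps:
$v{\left(W \right)} = - \frac{1}{11}$ ($v{\left(W \right)} = \frac{1}{-11} = - \frac{1}{11}$)
$- 32 \left(v{\left(C{\left(-2,F \right)} \right)} - 43\right) = - 32 \left(- \frac{1}{11} - 43\right) = \left(-32\right) \left(- \frac{474}{11}\right) = \frac{15168}{11}$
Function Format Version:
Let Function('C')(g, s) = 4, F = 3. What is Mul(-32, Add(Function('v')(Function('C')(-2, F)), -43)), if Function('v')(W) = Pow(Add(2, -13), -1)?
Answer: Rational(15168, 11) ≈ 1378.9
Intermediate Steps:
Function('v')(W) = Rational(-1, 11) (Function('v')(W) = Pow(-11, -1) = Rational(-1, 11))
Mul(-32, Add(Function('v')(Function('C')(-2, F)), -43)) = Mul(-32, Add(Rational(-1, 11), -43)) = Mul(-32, Rational(-474, 11)) = Rational(15168, 11)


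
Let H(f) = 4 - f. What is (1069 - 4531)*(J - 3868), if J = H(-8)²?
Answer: 12892488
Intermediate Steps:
J = 144 (J = (4 - 1*(-8))² = (4 + 8)² = 12² = 144)
(1069 - 4531)*(J - 3868) = (1069 - 4531)*(144 - 3868) = -3462*(-3724) = 12892488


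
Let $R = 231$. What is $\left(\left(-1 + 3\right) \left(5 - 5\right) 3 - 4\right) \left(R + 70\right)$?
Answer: $-1204$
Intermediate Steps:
$\left(\left(-1 + 3\right) \left(5 - 5\right) 3 - 4\right) \left(R + 70\right) = \left(\left(-1 + 3\right) \left(5 - 5\right) 3 - 4\right) \left(231 + 70\right) = \left(2 \cdot 0 \cdot 3 - 4\right) 301 = \left(0 \cdot 3 - 4\right) 301 = \left(0 - 4\right) 301 = \left(-4\right) 301 = -1204$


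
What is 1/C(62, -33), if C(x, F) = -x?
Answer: -1/62 ≈ -0.016129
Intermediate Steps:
1/C(62, -33) = 1/(-1*62) = 1/(-62) = -1/62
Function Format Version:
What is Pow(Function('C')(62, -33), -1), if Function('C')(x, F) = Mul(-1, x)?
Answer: Rational(-1, 62) ≈ -0.016129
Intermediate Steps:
Pow(Function('C')(62, -33), -1) = Pow(Mul(-1, 62), -1) = Pow(-62, -1) = Rational(-1, 62)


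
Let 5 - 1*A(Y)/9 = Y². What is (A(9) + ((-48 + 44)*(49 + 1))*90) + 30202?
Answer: 11518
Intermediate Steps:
A(Y) = 45 - 9*Y²
(A(9) + ((-48 + 44)*(49 + 1))*90) + 30202 = ((45 - 9*9²) + ((-48 + 44)*(49 + 1))*90) + 30202 = ((45 - 9*81) - 4*50*90) + 30202 = ((45 - 729) - 200*90) + 30202 = (-684 - 18000) + 30202 = -18684 + 30202 = 11518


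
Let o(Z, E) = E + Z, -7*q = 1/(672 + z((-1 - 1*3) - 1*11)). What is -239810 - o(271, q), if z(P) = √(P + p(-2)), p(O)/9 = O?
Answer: (-1680567*√33 + 1129341023*I)/(7*(√33 - 672*I)) ≈ -2.4008e+5 - 1.9073e-6*I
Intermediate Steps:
p(O) = 9*O
z(P) = √(-18 + P) (z(P) = √(P + 9*(-2)) = √(P - 18) = √(-18 + P))
q = -1/(7*(672 + I*√33)) (q = -1/(7*(672 + √(-18 + ((-1 - 1*3) - 1*11)))) = -1/(7*(672 + √(-18 + ((-1 - 3) - 11)))) = -1/(7*(672 + √(-18 + (-4 - 11)))) = -1/(7*(672 + √(-18 - 15))) = -1/(7*(672 + √(-33))) = -1/(7*(672 + I*√33)) ≈ -0.00021257 + 1.8171e-6*I)
-239810 - o(271, q) = -239810 - (I/(7*(√33 - 672*I)) + 271) = -239810 - (271 + I/(7*(√33 - 672*I))) = -239810 + (-271 - I/(7*(√33 - 672*I))) = -240081 - I/(7*(√33 - 672*I))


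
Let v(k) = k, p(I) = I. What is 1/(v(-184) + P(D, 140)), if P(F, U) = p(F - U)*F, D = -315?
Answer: 1/143141 ≈ 6.9861e-6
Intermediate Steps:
P(F, U) = F*(F - U) (P(F, U) = (F - U)*F = F*(F - U))
1/(v(-184) + P(D, 140)) = 1/(-184 - 315*(-315 - 1*140)) = 1/(-184 - 315*(-315 - 140)) = 1/(-184 - 315*(-455)) = 1/(-184 + 143325) = 1/143141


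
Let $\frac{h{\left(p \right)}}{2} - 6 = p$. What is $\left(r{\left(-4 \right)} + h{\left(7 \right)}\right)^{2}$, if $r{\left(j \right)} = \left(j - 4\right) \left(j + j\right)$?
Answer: $8100$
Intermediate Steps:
$h{\left(p \right)} = 12 + 2 p$
$r{\left(j \right)} = 2 j \left(-4 + j\right)$ ($r{\left(j \right)} = \left(-4 + j\right) 2 j = 2 j \left(-4 + j\right)$)
$\left(r{\left(-4 \right)} + h{\left(7 \right)}\right)^{2} = \left(2 \left(-4\right) \left(-4 - 4\right) + \left(12 + 2 \cdot 7\right)\right)^{2} = \left(2 \left(-4\right) \left(-8\right) + \left(12 + 14\right)\right)^{2} = \left(64 + 26\right)^{2} = 90^{2} = 8100$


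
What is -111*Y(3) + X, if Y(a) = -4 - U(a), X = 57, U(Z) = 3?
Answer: 834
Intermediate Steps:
Y(a) = -7 (Y(a) = -4 - 1*3 = -4 - 3 = -7)
-111*Y(3) + X = -111*(-7) + 57 = 777 + 57 = 834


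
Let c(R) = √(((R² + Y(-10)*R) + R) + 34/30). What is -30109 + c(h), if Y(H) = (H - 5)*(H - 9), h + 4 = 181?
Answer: -30109 + √18439230/15 ≈ -29823.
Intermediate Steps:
h = 177 (h = -4 + 181 = 177)
Y(H) = (-9 + H)*(-5 + H) (Y(H) = (-5 + H)*(-9 + H) = (-9 + H)*(-5 + H))
c(R) = √(17/15 + R² + 286*R) (c(R) = √(((R² + (45 + (-10)² - 14*(-10))*R) + R) + 34/30) = √(((R² + (45 + 100 + 140)*R) + R) + 34*(1/30)) = √(((R² + 285*R) + R) + 17/15) = √((R² + 286*R) + 17/15) = √(17/15 + R² + 286*R))
-30109 + c(h) = -30109 + √(255 + 225*177² + 64350*177)/15 = -30109 + √(255 + 225*31329 + 11389950)/15 = -30109 + √(255 + 7049025 + 11389950)/15 = -30109 + √18439230/15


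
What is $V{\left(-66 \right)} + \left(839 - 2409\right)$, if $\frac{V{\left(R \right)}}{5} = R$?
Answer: $-1900$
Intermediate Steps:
$V{\left(R \right)} = 5 R$
$V{\left(-66 \right)} + \left(839 - 2409\right) = 5 \left(-66\right) + \left(839 - 2409\right) = -330 - 1570 = -1900$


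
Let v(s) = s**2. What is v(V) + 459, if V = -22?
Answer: 943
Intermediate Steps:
v(V) + 459 = (-22)**2 + 459 = 484 + 459 = 943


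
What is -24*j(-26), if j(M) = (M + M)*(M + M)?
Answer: -64896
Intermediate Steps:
j(M) = 4*M² (j(M) = (2*M)*(2*M) = 4*M²)
-24*j(-26) = -96*(-26)² = -96*676 = -24*2704 = -64896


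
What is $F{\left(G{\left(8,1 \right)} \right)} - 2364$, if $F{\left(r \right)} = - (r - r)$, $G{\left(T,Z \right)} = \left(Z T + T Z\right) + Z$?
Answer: $-2364$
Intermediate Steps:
$G{\left(T,Z \right)} = Z + 2 T Z$ ($G{\left(T,Z \right)} = \left(T Z + T Z\right) + Z = 2 T Z + Z = Z + 2 T Z$)
$F{\left(r \right)} = 0$ ($F{\left(r \right)} = \left(-1\right) 0 = 0$)
$F{\left(G{\left(8,1 \right)} \right)} - 2364 = 0 - 2364 = -2364$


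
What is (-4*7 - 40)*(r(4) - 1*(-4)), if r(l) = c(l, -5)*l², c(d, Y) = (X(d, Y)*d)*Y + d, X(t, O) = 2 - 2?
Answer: -4624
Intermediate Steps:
X(t, O) = 0
c(d, Y) = d (c(d, Y) = (0*d)*Y + d = 0*Y + d = 0 + d = d)
r(l) = l³ (r(l) = l*l² = l³)
(-4*7 - 40)*(r(4) - 1*(-4)) = (-4*7 - 40)*(4³ - 1*(-4)) = (-28 - 40)*(64 + 4) = -68*68 = -4624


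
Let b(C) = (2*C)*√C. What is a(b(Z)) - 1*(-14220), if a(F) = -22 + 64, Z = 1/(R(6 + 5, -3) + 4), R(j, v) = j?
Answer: 14262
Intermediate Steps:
Z = 1/15 (Z = 1/((6 + 5) + 4) = 1/(11 + 4) = 1/15 ≈ 0.066667)
b(C) = 2*C^(3/2)
a(F) = 42
a(b(Z)) - 1*(-14220) = 42 - 1*(-14220) = 42 + 14220 = 14262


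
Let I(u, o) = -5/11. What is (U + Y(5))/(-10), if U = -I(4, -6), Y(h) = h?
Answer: -6/11 ≈ -0.54545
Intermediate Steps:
I(u, o) = -5/11 (I(u, o) = -5*1/11 = -5/11)
U = 5/11 (U = -1*(-5/11) = 5/11 ≈ 0.45455)
(U + Y(5))/(-10) = (5/11 + 5)/(-10) = -⅒*60/11 = -6/11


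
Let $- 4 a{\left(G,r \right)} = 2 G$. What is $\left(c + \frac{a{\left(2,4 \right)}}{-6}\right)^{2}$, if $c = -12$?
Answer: $\frac{5041}{36} \approx 140.03$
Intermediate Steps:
$a{\left(G,r \right)} = - \frac{G}{2}$ ($a{\left(G,r \right)} = - \frac{2 G}{4} = - \frac{G}{2}$)
$\left(c + \frac{a{\left(2,4 \right)}}{-6}\right)^{2} = \left(-12 + \frac{\left(- \frac{1}{2}\right) 2}{-6}\right)^{2} = \left(-12 - - \frac{1}{6}\right)^{2} = \left(-12 + \frac{1}{6}\right)^{2} = \left(- \frac{71}{6}\right)^{2} = \frac{5041}{36}$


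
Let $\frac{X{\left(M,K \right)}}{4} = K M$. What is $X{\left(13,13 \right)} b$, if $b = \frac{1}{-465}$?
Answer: $- \frac{676}{465} \approx -1.4538$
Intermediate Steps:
$X{\left(M,K \right)} = 4 K M$
$b = - \frac{1}{465} \approx -0.0021505$
$X{\left(13,13 \right)} b = 4 \cdot 13 \cdot 13 \left(- \frac{1}{465}\right) = 676 \left(- \frac{1}{465}\right) = - \frac{676}{465}$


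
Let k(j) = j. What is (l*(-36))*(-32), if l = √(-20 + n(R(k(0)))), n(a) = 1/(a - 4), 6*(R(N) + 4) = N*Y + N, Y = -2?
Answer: 288*I*√322 ≈ 5168.0*I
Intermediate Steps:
R(N) = -4 - N/6 (R(N) = -4 + (N*(-2) + N)/6 = -4 + (-2*N + N)/6 = -4 + (-N)/6 = -4 - N/6)
n(a) = 1/(-4 + a)
l = I*√322/4 (l = √(-20 + 1/(-4 + (-4 - ⅙*0))) = √(-20 + 1/(-4 + (-4 + 0))) = √(-20 + 1/(-4 - 4)) = √(-20 + 1/(-8)) = √(-20 - ⅛) = √(-161/8) = I*√322/4 ≈ 4.4861*I)
(l*(-36))*(-32) = ((I*√322/4)*(-36))*(-32) = -9*I*√322*(-32) = 288*I*√322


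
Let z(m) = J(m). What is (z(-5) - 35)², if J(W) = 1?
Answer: 1156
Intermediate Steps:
z(m) = 1
(z(-5) - 35)² = (1 - 35)² = (-34)² = 1156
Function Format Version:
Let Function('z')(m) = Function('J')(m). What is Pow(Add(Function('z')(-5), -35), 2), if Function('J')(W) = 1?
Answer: 1156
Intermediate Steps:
Function('z')(m) = 1
Pow(Add(Function('z')(-5), -35), 2) = Pow(Add(1, -35), 2) = Pow(-34, 2) = 1156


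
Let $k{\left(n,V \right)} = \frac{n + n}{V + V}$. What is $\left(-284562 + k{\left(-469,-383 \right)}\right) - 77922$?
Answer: $- \frac{138830903}{383} \approx -3.6248 \cdot 10^{5}$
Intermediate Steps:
$k{\left(n,V \right)} = \frac{n}{V}$ ($k{\left(n,V \right)} = \frac{2 n}{2 V} = 2 n \frac{1}{2 V} = \frac{n}{V}$)
$\left(-284562 + k{\left(-469,-383 \right)}\right) - 77922 = \left(-284562 - \frac{469}{-383}\right) - 77922 = \left(-284562 - - \frac{469}{383}\right) - 77922 = \left(-284562 + \frac{469}{383}\right) - 77922 = - \frac{108986777}{383} - 77922 = - \frac{138830903}{383}$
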